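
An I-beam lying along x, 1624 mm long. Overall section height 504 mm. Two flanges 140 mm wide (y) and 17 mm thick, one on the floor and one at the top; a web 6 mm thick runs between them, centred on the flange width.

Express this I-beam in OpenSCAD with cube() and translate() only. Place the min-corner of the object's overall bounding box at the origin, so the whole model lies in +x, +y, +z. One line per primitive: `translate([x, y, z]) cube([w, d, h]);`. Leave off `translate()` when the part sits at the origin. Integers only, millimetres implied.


cube([1624, 140, 17]);
translate([0, 67, 17]) cube([1624, 6, 470]);
translate([0, 0, 487]) cube([1624, 140, 17]);


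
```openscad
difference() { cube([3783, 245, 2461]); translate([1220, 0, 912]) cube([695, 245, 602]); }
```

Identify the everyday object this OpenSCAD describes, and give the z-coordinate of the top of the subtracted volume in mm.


A wall with a window opening. The window head height is 1514 mm.

A wall with a rectangular opening subtracted — a window. Sill at z = 912, opening 602 mm tall, so the head is at 912 + 602 = 1514 mm.


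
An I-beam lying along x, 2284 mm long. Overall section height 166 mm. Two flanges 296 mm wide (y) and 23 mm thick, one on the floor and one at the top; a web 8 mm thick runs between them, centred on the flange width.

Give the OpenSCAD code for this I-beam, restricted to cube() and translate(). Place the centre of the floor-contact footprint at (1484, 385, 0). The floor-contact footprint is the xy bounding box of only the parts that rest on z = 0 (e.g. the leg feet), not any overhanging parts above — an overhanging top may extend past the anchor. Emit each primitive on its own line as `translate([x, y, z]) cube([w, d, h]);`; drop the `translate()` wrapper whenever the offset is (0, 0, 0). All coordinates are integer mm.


translate([342, 237, 0]) cube([2284, 296, 23]);
translate([342, 381, 23]) cube([2284, 8, 120]);
translate([342, 237, 143]) cube([2284, 296, 23]);


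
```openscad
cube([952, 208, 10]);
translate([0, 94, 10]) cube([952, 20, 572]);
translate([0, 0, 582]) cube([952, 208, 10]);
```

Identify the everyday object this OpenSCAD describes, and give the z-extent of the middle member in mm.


An I-beam. The web height is 572 mm.

Two wide flanges with a thin centred web — an I-beam. Overall 592 mm minus two 10 mm flanges gives a web of 592 − 2·10 = 572 mm.


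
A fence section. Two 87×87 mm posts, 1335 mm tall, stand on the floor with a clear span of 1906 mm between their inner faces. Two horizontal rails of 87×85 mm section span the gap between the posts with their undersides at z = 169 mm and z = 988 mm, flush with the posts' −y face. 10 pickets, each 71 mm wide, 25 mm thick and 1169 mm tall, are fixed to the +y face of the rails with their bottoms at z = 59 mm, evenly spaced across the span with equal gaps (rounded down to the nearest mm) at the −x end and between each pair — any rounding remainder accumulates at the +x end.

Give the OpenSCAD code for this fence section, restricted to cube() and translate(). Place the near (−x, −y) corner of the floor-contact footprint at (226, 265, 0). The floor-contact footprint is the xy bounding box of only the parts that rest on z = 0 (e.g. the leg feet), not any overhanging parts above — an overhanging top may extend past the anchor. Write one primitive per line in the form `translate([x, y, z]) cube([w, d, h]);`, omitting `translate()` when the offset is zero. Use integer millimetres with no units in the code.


translate([226, 265, 0]) cube([87, 87, 1335]);
translate([2219, 265, 0]) cube([87, 87, 1335]);
translate([313, 265, 169]) cube([1906, 87, 85]);
translate([313, 265, 988]) cube([1906, 87, 85]);
translate([421, 352, 59]) cube([71, 25, 1169]);
translate([600, 352, 59]) cube([71, 25, 1169]);
translate([779, 352, 59]) cube([71, 25, 1169]);
translate([958, 352, 59]) cube([71, 25, 1169]);
translate([1137, 352, 59]) cube([71, 25, 1169]);
translate([1316, 352, 59]) cube([71, 25, 1169]);
translate([1495, 352, 59]) cube([71, 25, 1169]);
translate([1674, 352, 59]) cube([71, 25, 1169]);
translate([1853, 352, 59]) cube([71, 25, 1169]);
translate([2032, 352, 59]) cube([71, 25, 1169]);


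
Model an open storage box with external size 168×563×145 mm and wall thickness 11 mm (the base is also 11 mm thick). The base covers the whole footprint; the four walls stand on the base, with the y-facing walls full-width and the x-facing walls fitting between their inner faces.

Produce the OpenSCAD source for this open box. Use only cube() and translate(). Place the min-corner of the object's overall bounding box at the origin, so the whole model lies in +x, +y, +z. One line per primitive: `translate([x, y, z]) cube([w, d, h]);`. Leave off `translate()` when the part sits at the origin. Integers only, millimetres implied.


cube([168, 563, 11]);
translate([0, 0, 11]) cube([168, 11, 134]);
translate([0, 552, 11]) cube([168, 11, 134]);
translate([0, 11, 11]) cube([11, 541, 134]);
translate([157, 11, 11]) cube([11, 541, 134]);


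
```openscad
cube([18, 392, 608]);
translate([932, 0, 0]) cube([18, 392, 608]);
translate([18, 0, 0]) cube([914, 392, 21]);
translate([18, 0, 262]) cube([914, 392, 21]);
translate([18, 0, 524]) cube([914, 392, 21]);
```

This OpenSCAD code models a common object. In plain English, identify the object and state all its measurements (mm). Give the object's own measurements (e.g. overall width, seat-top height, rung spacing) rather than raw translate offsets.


An open bookshelf. Two side panels, each 18 mm thick, 392 mm deep and 608 mm tall, stand 950 mm apart (outside-to-outside). Between them sit 3 shelves, each 21 mm thick and 392 mm deep, spanning the full gap between the sides. The bottom shelf rests on the floor (its underside at z = 0) and the clear gap between one shelf's top and the next shelf's underside is 241 mm.


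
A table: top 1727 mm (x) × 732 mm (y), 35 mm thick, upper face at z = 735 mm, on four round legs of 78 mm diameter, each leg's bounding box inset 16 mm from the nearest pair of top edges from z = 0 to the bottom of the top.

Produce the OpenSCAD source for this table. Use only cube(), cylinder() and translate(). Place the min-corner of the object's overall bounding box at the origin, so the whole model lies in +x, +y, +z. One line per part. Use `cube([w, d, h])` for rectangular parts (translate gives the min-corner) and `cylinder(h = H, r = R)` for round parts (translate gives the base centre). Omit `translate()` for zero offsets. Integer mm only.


translate([0, 0, 700]) cube([1727, 732, 35]);
translate([55, 55, 0]) cylinder(h = 700, r = 39);
translate([1672, 55, 0]) cylinder(h = 700, r = 39);
translate([55, 677, 0]) cylinder(h = 700, r = 39);
translate([1672, 677, 0]) cylinder(h = 700, r = 39);


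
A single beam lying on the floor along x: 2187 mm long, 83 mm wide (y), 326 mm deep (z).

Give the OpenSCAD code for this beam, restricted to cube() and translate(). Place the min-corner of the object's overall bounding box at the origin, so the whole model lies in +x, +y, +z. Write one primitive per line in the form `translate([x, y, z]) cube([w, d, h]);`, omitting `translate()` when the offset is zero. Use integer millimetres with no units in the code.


cube([2187, 83, 326]);


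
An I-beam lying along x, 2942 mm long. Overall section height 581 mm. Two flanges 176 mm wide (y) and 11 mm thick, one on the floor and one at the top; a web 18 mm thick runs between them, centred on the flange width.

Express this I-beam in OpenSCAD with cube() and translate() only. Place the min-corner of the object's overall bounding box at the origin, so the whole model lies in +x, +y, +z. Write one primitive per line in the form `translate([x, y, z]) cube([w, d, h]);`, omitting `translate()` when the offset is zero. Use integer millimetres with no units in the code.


cube([2942, 176, 11]);
translate([0, 79, 11]) cube([2942, 18, 559]);
translate([0, 0, 570]) cube([2942, 176, 11]);


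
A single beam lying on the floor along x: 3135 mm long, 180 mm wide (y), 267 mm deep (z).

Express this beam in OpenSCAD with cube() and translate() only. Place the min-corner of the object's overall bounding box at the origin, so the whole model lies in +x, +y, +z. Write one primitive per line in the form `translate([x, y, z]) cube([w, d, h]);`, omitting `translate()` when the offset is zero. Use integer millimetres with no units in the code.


cube([3135, 180, 267]);


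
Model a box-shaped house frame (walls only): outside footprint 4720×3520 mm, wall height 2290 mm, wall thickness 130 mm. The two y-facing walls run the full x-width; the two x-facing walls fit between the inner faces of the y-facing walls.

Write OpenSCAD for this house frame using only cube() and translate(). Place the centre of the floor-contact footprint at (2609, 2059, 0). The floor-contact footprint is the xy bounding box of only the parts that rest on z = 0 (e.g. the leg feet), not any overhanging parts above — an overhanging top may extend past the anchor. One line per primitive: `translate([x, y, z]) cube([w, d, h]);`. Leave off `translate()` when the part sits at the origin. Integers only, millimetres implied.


translate([249, 299, 0]) cube([4720, 130, 2290]);
translate([249, 3689, 0]) cube([4720, 130, 2290]);
translate([249, 429, 0]) cube([130, 3260, 2290]);
translate([4839, 429, 0]) cube([130, 3260, 2290]);


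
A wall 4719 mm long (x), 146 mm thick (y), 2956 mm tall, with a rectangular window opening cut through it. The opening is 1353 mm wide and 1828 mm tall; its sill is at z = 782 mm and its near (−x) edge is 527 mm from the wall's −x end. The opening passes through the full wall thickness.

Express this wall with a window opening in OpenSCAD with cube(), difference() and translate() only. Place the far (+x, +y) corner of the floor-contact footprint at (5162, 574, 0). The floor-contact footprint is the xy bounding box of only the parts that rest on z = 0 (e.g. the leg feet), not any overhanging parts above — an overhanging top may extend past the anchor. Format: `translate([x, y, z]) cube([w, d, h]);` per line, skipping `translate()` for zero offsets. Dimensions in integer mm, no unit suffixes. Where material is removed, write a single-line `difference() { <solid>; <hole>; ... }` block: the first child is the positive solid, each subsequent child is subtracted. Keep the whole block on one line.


difference() { translate([443, 428, 0]) cube([4719, 146, 2956]); translate([970, 428, 782]) cube([1353, 146, 1828]); }


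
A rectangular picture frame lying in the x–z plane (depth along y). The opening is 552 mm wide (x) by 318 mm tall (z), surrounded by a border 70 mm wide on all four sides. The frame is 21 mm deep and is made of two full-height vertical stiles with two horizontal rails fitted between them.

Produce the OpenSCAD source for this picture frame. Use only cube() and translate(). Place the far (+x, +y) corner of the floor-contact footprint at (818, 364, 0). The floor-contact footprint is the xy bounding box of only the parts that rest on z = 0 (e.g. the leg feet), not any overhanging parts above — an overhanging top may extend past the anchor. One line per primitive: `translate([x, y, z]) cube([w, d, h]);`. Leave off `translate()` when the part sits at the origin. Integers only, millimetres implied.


translate([126, 343, 0]) cube([70, 21, 458]);
translate([748, 343, 0]) cube([70, 21, 458]);
translate([196, 343, 0]) cube([552, 21, 70]);
translate([196, 343, 388]) cube([552, 21, 70]);


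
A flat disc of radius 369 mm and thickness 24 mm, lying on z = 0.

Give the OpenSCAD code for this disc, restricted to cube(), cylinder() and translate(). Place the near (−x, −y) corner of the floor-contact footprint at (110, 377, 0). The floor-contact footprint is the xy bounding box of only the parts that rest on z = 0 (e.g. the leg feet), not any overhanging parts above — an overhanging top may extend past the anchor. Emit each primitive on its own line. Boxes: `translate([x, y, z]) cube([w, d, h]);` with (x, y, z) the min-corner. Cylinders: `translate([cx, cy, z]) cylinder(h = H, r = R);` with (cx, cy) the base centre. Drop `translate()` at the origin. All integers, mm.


translate([479, 746, 0]) cylinder(h = 24, r = 369);


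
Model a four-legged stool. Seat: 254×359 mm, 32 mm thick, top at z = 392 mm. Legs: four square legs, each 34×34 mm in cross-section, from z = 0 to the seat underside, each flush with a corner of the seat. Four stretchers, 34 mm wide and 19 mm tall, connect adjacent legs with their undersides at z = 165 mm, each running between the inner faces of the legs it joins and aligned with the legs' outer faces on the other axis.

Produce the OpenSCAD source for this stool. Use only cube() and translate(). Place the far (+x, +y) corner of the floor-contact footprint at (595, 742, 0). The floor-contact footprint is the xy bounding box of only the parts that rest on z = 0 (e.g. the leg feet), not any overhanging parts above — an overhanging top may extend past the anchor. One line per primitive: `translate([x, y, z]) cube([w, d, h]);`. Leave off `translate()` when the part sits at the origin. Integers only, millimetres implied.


translate([341, 383, 360]) cube([254, 359, 32]);
translate([341, 383, 0]) cube([34, 34, 360]);
translate([561, 383, 0]) cube([34, 34, 360]);
translate([341, 708, 0]) cube([34, 34, 360]);
translate([561, 708, 0]) cube([34, 34, 360]);
translate([375, 383, 165]) cube([186, 34, 19]);
translate([375, 708, 165]) cube([186, 34, 19]);
translate([341, 417, 165]) cube([34, 291, 19]);
translate([561, 417, 165]) cube([34, 291, 19]);


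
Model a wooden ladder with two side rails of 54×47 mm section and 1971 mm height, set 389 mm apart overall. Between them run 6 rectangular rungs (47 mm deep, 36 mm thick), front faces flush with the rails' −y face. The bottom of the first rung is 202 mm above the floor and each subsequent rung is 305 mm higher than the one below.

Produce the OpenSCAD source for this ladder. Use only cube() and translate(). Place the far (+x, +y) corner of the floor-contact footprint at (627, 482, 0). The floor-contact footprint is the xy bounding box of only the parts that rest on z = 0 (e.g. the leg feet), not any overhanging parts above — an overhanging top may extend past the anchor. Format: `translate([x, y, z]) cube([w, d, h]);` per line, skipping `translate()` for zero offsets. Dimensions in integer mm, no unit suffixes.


translate([238, 435, 0]) cube([54, 47, 1971]);
translate([573, 435, 0]) cube([54, 47, 1971]);
translate([292, 435, 202]) cube([281, 47, 36]);
translate([292, 435, 507]) cube([281, 47, 36]);
translate([292, 435, 812]) cube([281, 47, 36]);
translate([292, 435, 1117]) cube([281, 47, 36]);
translate([292, 435, 1422]) cube([281, 47, 36]);
translate([292, 435, 1727]) cube([281, 47, 36]);


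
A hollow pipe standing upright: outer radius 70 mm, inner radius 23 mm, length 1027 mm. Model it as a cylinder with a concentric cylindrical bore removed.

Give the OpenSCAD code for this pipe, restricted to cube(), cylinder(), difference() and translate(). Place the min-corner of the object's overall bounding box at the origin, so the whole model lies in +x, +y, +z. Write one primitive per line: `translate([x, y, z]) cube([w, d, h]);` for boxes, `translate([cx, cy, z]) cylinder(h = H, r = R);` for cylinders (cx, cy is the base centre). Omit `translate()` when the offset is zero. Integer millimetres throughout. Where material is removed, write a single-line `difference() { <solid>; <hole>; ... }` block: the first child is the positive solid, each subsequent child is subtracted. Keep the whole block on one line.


difference() { translate([70, 70, 0]) cylinder(h = 1027, r = 70); translate([70, 70, 0]) cylinder(h = 1027, r = 23); }


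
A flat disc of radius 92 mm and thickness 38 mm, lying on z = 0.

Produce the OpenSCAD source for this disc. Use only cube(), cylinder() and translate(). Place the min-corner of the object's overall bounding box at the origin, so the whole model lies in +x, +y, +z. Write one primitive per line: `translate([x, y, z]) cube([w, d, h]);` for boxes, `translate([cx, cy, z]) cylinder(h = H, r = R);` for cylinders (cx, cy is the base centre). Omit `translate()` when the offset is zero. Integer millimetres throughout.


translate([92, 92, 0]) cylinder(h = 38, r = 92);


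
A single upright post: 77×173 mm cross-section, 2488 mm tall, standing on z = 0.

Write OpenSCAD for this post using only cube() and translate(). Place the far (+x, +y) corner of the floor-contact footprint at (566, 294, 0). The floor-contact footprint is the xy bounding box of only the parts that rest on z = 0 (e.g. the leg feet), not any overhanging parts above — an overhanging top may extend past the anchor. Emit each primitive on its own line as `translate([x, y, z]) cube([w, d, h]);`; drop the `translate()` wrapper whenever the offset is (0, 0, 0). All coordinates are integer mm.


translate([489, 121, 0]) cube([77, 173, 2488]);


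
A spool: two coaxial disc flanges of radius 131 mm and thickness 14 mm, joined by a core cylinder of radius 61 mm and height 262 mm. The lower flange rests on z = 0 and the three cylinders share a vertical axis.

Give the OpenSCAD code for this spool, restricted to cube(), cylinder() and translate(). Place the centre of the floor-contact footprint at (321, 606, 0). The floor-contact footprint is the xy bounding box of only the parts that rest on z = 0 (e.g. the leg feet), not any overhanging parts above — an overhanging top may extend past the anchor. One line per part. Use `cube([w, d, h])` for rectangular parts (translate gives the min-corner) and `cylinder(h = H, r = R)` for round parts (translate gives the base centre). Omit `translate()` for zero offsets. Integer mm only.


translate([321, 606, 0]) cylinder(h = 14, r = 131);
translate([321, 606, 14]) cylinder(h = 262, r = 61);
translate([321, 606, 276]) cylinder(h = 14, r = 131);


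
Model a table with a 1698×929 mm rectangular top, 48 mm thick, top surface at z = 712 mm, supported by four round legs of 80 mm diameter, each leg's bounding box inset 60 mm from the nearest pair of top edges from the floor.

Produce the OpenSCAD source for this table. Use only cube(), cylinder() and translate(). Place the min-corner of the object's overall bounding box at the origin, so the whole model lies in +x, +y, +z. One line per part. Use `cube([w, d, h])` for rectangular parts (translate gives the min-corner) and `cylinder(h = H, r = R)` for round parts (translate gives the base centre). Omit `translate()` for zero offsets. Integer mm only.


translate([0, 0, 664]) cube([1698, 929, 48]);
translate([100, 100, 0]) cylinder(h = 664, r = 40);
translate([1598, 100, 0]) cylinder(h = 664, r = 40);
translate([100, 829, 0]) cylinder(h = 664, r = 40);
translate([1598, 829, 0]) cylinder(h = 664, r = 40);


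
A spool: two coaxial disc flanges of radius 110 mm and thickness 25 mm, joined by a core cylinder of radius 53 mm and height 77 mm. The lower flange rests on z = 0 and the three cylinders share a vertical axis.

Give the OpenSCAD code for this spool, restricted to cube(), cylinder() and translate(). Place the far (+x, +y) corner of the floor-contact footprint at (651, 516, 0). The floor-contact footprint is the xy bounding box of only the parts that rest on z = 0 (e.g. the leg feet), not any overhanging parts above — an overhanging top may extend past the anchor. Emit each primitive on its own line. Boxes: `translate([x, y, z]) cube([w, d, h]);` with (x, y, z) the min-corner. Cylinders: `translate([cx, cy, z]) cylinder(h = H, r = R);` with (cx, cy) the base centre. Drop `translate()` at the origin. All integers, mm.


translate([541, 406, 0]) cylinder(h = 25, r = 110);
translate([541, 406, 25]) cylinder(h = 77, r = 53);
translate([541, 406, 102]) cylinder(h = 25, r = 110);


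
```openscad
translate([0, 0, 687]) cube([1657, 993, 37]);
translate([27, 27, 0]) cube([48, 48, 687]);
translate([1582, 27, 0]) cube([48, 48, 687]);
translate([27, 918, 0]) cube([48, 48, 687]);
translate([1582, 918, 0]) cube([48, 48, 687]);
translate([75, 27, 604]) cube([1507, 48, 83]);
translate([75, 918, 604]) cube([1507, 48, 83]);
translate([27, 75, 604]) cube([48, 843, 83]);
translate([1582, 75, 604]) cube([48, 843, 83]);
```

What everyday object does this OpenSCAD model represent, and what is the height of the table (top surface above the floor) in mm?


A table. The table height is 724 mm.

A 1657×993×37 slab sits at z = 687 on four 48 mm square posts — a table. The top surface is at 687 + 37 = 724 mm.


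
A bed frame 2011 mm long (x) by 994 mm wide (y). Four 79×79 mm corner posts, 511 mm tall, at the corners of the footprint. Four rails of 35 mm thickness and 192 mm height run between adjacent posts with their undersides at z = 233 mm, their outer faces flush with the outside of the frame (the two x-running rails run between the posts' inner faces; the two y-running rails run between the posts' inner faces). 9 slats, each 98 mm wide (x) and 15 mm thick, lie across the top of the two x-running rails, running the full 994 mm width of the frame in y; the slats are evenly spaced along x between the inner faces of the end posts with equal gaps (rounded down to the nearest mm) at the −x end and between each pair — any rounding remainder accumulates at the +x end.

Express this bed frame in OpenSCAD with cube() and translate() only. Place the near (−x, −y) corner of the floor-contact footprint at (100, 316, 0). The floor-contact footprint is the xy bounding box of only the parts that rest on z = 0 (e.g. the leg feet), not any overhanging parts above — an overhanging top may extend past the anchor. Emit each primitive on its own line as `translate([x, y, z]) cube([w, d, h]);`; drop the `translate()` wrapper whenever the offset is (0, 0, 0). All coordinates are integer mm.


// slat z = rail_z + rail_h = 233 + 192 = 425
// slat gap = ⌊(1853 − 9·98) / 10⌋ = 97
translate([100, 316, 0]) cube([79, 79, 511]);
translate([100, 1231, 0]) cube([79, 79, 511]);
translate([2032, 316, 0]) cube([79, 79, 511]);
translate([2032, 1231, 0]) cube([79, 79, 511]);
translate([179, 316, 233]) cube([1853, 35, 192]);
translate([179, 1275, 233]) cube([1853, 35, 192]);
translate([100, 395, 233]) cube([35, 836, 192]);
translate([2076, 395, 233]) cube([35, 836, 192]);
translate([276, 316, 425]) cube([98, 994, 15]);
translate([471, 316, 425]) cube([98, 994, 15]);
translate([666, 316, 425]) cube([98, 994, 15]);
translate([861, 316, 425]) cube([98, 994, 15]);
translate([1056, 316, 425]) cube([98, 994, 15]);
translate([1251, 316, 425]) cube([98, 994, 15]);
translate([1446, 316, 425]) cube([98, 994, 15]);
translate([1641, 316, 425]) cube([98, 994, 15]);
translate([1836, 316, 425]) cube([98, 994, 15]);


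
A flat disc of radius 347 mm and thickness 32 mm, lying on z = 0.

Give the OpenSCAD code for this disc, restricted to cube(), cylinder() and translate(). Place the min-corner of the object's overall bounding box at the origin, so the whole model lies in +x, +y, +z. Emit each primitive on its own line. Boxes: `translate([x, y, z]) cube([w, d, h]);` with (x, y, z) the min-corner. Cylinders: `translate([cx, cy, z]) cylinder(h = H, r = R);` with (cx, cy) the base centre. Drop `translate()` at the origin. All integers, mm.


translate([347, 347, 0]) cylinder(h = 32, r = 347);


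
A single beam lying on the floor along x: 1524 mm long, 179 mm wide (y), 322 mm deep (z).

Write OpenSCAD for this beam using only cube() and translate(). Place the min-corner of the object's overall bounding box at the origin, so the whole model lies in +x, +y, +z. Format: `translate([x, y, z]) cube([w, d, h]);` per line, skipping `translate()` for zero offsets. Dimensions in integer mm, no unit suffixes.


cube([1524, 179, 322]);


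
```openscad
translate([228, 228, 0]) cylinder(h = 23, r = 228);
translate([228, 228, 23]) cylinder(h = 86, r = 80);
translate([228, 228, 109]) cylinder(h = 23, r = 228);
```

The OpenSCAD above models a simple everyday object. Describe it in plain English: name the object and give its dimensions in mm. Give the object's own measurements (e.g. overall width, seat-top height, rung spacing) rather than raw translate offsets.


A spool: two coaxial disc flanges of radius 228 mm and thickness 23 mm, joined by a core cylinder of radius 80 mm and height 86 mm. The lower flange rests on z = 0 and the three cylinders share a vertical axis.


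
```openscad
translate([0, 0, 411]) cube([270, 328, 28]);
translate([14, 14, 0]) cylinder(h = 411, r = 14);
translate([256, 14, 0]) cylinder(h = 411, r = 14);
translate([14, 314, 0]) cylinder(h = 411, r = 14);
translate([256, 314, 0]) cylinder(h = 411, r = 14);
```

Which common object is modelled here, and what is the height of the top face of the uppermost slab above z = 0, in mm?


A stool. The seat height is 439 mm.

A 270×328×28 slab at z = 411 on four corner cylinders — a stool. The seat top is 411 + 28 = 439 mm.


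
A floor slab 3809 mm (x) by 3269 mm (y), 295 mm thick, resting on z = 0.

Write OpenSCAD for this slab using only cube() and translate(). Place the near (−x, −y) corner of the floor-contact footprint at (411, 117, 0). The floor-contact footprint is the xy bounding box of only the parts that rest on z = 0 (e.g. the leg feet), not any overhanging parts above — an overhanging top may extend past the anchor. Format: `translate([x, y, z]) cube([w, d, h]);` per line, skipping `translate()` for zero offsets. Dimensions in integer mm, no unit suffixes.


translate([411, 117, 0]) cube([3809, 3269, 295]);


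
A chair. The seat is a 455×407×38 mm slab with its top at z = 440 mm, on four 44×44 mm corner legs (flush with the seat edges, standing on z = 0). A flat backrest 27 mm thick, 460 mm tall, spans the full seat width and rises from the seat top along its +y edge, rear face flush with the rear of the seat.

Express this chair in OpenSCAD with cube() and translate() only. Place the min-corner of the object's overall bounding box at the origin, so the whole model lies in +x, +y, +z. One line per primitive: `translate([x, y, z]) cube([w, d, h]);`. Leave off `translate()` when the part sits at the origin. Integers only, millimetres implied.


// leg_h = 440 - 38 = 402
translate([0, 0, 402]) cube([455, 407, 38]);
cube([44, 44, 402]);
translate([411, 0, 0]) cube([44, 44, 402]);
translate([0, 363, 0]) cube([44, 44, 402]);
translate([411, 363, 0]) cube([44, 44, 402]);
translate([0, 380, 440]) cube([455, 27, 460]);


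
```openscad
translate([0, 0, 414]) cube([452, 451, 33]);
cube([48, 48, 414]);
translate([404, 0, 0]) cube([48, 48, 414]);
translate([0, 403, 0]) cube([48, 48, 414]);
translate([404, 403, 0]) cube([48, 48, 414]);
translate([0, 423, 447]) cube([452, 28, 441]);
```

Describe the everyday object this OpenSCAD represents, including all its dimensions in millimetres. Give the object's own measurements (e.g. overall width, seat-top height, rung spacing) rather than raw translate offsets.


A chair. The seat is a 452×451×33 mm slab with its top at z = 447 mm, on four 48×48 mm corner legs (flush with the seat edges, standing on z = 0). A flat backrest 28 mm thick, 441 mm tall, spans the full seat width and rises from the seat top along its +y edge, rear face flush with the rear of the seat.


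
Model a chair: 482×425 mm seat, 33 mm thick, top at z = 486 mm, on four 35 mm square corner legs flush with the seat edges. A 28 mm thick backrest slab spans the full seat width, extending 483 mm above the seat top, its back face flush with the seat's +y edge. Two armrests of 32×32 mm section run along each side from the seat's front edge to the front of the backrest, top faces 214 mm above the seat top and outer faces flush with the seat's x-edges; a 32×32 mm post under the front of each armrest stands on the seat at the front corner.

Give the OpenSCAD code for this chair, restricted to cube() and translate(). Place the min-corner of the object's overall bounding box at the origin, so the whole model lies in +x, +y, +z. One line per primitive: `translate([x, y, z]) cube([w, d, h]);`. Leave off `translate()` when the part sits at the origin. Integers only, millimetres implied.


translate([0, 0, 453]) cube([482, 425, 33]);
cube([35, 35, 453]);
translate([447, 0, 0]) cube([35, 35, 453]);
translate([0, 390, 0]) cube([35, 35, 453]);
translate([447, 390, 0]) cube([35, 35, 453]);
translate([0, 397, 486]) cube([482, 28, 483]);
translate([0, 0, 668]) cube([32, 397, 32]);
translate([450, 0, 668]) cube([32, 397, 32]);
translate([0, 0, 486]) cube([32, 32, 182]);
translate([450, 0, 486]) cube([32, 32, 182]);


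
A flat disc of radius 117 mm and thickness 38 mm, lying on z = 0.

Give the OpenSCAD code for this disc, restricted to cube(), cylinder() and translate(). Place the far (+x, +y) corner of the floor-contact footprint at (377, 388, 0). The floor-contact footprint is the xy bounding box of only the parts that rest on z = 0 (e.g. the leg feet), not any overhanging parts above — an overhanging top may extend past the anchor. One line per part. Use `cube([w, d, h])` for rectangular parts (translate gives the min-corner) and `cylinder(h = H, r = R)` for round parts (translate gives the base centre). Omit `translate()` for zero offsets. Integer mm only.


translate([260, 271, 0]) cylinder(h = 38, r = 117);


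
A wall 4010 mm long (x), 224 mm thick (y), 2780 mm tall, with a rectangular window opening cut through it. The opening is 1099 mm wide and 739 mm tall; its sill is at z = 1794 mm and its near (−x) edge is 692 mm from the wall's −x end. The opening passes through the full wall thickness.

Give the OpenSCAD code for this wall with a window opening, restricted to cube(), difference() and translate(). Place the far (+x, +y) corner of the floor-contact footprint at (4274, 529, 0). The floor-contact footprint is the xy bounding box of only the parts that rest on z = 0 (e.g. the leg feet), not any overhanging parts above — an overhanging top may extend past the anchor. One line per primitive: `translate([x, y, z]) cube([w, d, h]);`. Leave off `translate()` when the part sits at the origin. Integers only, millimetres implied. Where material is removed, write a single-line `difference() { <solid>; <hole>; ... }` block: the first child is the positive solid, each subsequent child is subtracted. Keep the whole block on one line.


difference() { translate([264, 305, 0]) cube([4010, 224, 2780]); translate([956, 305, 1794]) cube([1099, 224, 739]); }


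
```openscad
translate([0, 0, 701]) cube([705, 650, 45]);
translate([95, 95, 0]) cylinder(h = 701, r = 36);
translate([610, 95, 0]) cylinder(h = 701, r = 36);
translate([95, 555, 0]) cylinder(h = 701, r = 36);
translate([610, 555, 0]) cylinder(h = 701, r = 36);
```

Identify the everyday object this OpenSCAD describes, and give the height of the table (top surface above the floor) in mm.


A table. The table height is 746 mm.

A 705×650×45 slab sits at z = 701 on four Ø72 mm round legs — a table. The top surface is at 701 + 45 = 746 mm.


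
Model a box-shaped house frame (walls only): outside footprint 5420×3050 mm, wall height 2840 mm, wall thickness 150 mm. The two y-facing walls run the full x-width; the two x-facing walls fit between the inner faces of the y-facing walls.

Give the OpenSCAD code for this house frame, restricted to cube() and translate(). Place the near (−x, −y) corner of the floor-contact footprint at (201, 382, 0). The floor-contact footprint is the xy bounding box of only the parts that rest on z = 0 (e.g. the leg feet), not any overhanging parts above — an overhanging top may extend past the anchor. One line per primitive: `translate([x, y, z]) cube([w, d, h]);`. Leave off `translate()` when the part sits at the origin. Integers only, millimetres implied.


translate([201, 382, 0]) cube([5420, 150, 2840]);
translate([201, 3282, 0]) cube([5420, 150, 2840]);
translate([201, 532, 0]) cube([150, 2750, 2840]);
translate([5471, 532, 0]) cube([150, 2750, 2840]);


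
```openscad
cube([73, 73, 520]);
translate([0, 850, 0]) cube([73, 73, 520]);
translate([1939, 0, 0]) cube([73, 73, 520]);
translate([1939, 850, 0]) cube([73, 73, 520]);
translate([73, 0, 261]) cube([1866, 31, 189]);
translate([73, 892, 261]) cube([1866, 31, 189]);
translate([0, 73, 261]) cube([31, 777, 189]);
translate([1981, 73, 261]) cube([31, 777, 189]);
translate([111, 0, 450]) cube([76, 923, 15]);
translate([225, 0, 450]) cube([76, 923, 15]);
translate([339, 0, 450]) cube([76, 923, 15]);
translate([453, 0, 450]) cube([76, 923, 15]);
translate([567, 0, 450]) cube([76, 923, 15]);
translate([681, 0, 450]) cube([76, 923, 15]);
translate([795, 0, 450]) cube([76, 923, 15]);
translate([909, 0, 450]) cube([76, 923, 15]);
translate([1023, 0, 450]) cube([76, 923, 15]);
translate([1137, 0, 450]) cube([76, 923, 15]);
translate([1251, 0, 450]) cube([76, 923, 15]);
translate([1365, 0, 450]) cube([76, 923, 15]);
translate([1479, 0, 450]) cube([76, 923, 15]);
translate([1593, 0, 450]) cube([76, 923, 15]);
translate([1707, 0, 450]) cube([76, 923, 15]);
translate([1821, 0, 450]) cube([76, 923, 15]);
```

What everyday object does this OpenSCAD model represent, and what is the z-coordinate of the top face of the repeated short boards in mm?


A bed frame. The slat-top height is 465 mm.

Four posts, four rails, and a row of slats — a bed frame. Slats sit on the rails at z = 261 + 189 = 450; with slat thickness 15, the top is 465 mm.


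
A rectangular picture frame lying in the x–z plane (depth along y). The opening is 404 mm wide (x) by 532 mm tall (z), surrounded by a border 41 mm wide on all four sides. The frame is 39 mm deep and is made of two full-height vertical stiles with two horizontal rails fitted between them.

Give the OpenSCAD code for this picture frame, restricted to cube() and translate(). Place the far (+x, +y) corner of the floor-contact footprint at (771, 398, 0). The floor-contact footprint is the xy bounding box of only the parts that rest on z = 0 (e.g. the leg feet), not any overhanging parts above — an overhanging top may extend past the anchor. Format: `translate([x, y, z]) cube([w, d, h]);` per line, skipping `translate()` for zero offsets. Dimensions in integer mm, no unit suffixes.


translate([285, 359, 0]) cube([41, 39, 614]);
translate([730, 359, 0]) cube([41, 39, 614]);
translate([326, 359, 0]) cube([404, 39, 41]);
translate([326, 359, 573]) cube([404, 39, 41]);


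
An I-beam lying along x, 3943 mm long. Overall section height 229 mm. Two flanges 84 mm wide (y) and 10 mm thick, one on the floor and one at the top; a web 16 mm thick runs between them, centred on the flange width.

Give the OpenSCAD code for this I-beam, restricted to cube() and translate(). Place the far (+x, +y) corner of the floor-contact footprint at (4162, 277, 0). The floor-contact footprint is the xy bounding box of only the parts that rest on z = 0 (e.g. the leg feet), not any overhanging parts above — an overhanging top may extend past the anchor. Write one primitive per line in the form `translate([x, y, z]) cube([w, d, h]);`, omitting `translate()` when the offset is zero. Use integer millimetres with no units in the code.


translate([219, 193, 0]) cube([3943, 84, 10]);
translate([219, 227, 10]) cube([3943, 16, 209]);
translate([219, 193, 219]) cube([3943, 84, 10]);


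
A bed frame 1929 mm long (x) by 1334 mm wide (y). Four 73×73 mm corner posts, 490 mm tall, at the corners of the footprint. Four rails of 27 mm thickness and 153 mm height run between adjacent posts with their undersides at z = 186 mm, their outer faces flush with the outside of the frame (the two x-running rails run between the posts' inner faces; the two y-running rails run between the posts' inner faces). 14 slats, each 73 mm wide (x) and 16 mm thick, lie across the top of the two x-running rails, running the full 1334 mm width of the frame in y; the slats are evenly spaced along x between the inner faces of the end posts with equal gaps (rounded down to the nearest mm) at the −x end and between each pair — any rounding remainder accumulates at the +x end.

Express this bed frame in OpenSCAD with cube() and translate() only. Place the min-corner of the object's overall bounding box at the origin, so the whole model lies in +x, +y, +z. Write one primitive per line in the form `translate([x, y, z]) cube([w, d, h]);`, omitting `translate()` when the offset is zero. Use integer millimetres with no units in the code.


cube([73, 73, 490]);
translate([0, 1261, 0]) cube([73, 73, 490]);
translate([1856, 0, 0]) cube([73, 73, 490]);
translate([1856, 1261, 0]) cube([73, 73, 490]);
translate([73, 0, 186]) cube([1783, 27, 153]);
translate([73, 1307, 186]) cube([1783, 27, 153]);
translate([0, 73, 186]) cube([27, 1188, 153]);
translate([1902, 73, 186]) cube([27, 1188, 153]);
translate([123, 0, 339]) cube([73, 1334, 16]);
translate([246, 0, 339]) cube([73, 1334, 16]);
translate([369, 0, 339]) cube([73, 1334, 16]);
translate([492, 0, 339]) cube([73, 1334, 16]);
translate([615, 0, 339]) cube([73, 1334, 16]);
translate([738, 0, 339]) cube([73, 1334, 16]);
translate([861, 0, 339]) cube([73, 1334, 16]);
translate([984, 0, 339]) cube([73, 1334, 16]);
translate([1107, 0, 339]) cube([73, 1334, 16]);
translate([1230, 0, 339]) cube([73, 1334, 16]);
translate([1353, 0, 339]) cube([73, 1334, 16]);
translate([1476, 0, 339]) cube([73, 1334, 16]);
translate([1599, 0, 339]) cube([73, 1334, 16]);
translate([1722, 0, 339]) cube([73, 1334, 16]);


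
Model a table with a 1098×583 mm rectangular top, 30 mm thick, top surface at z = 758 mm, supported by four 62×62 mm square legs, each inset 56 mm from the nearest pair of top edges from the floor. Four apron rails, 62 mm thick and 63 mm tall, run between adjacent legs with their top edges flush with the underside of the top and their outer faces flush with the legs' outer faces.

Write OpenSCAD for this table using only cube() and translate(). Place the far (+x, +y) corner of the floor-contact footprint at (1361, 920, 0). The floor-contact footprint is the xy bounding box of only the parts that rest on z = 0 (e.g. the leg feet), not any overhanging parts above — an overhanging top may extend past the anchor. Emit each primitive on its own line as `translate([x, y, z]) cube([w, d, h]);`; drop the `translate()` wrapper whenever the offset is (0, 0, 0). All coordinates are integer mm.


translate([319, 393, 728]) cube([1098, 583, 30]);
translate([375, 449, 0]) cube([62, 62, 728]);
translate([1299, 449, 0]) cube([62, 62, 728]);
translate([375, 858, 0]) cube([62, 62, 728]);
translate([1299, 858, 0]) cube([62, 62, 728]);
translate([437, 449, 665]) cube([862, 62, 63]);
translate([437, 858, 665]) cube([862, 62, 63]);
translate([375, 511, 665]) cube([62, 347, 63]);
translate([1299, 511, 665]) cube([62, 347, 63]);


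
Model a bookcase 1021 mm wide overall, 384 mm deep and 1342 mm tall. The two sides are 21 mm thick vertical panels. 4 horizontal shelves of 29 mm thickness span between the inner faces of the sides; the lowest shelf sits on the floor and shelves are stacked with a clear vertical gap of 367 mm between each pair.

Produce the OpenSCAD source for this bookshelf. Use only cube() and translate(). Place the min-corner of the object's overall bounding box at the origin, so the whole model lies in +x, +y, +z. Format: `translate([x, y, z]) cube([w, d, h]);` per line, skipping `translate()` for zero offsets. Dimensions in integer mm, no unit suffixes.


cube([21, 384, 1342]);
translate([1000, 0, 0]) cube([21, 384, 1342]);
translate([21, 0, 0]) cube([979, 384, 29]);
translate([21, 0, 396]) cube([979, 384, 29]);
translate([21, 0, 792]) cube([979, 384, 29]);
translate([21, 0, 1188]) cube([979, 384, 29]);


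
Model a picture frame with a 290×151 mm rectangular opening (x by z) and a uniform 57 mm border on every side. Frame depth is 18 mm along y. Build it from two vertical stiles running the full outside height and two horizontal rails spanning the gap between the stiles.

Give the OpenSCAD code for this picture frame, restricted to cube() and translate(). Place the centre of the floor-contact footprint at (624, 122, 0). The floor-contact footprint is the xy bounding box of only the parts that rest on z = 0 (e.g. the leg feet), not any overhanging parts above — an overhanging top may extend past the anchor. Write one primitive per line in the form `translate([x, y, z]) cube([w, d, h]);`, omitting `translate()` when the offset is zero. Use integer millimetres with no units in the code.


translate([422, 113, 0]) cube([57, 18, 265]);
translate([769, 113, 0]) cube([57, 18, 265]);
translate([479, 113, 0]) cube([290, 18, 57]);
translate([479, 113, 208]) cube([290, 18, 57]);
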